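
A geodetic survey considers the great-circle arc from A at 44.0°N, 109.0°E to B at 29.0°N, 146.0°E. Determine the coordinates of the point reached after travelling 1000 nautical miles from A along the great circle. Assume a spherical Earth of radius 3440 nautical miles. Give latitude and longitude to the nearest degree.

Convert each endpoint to a unit vector on the sphere (x = cos φ cos λ, y = cos φ sin λ, z = sin φ).
The central angle between the endpoints is δ = arccos(p₁·p₂) ≈ 0.575 rad (32.9°). The total great-circle distance is δ·R ≈ 0.575 × 3440 ≈ 1978 nmi, so the target fraction is f = 1000/1978 ≈ 0.506.
Interpolate at f ≈ 0.506 with slerp weights a = sin((1−f)δ)/sin δ ≈ 0.516, b = sin(fδ)/sin δ ≈ 0.527.
p = a·p₁ + b·p₂ ≈ (-0.503, 0.609, 0.614); φ = arcsin(p_z) ≈ 37.86°, λ = atan2(p_y, p_x) ≈ 129.57°.

≈ 38°N, 130°E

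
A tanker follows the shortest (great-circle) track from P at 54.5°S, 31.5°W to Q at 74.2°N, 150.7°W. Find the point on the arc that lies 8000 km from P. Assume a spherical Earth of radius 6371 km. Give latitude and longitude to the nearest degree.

≈ 14°N, 59°W

Convert each endpoint to a unit vector on the sphere (x = cos φ cos λ, y = cos φ sin λ, z = sin φ).
The central angle between the endpoints is δ = arccos(p₁·p₂) ≈ 2.607 rad (149.4°). The total great-circle distance is δ·R ≈ 2.607 × 6371 ≈ 16609 km, so the target fraction is f = 8000/16609 ≈ 0.482.
Interpolate at f ≈ 0.482 with slerp weights a = sin((1−f)δ)/sin δ ≈ 1.916, b = sin(fδ)/sin δ ≈ 1.866.
p = a·p₁ + b·p₂ ≈ (0.505, -0.830, 0.236); φ = arcsin(p_z) ≈ 13.65°, λ = atan2(p_y, p_x) ≈ -58.66°.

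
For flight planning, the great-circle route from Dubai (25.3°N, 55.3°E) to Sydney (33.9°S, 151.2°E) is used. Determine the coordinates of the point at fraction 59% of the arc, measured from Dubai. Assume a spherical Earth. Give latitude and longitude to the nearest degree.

From cos δ = sin φ₁ sin φ₂ + cos φ₁ cos φ₂ cos Δλ, the central angle is δ ≈ 1.892 rad (108.4°).
Interpolate at f = 0.59 with slerp weights a = sin((1−f)δ)/sin δ ≈ 0.738, b = sin(fδ)/sin δ ≈ 0.947.
p = a·p₁ + b·p₂ ≈ (-0.309, 0.927, -0.213); φ = arcsin(p_z) ≈ -12.28°, λ = atan2(p_y, p_x) ≈ 108.43°.

≈ (12°S, 108°E)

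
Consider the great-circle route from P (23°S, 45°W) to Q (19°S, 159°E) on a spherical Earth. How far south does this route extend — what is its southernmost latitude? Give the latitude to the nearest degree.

≈ 62°S

The great circle lies in the plane with unit normal n̂ = (p₁ × p₂)/|p₁ × p₂|.
Here n̂_z ≈ -0.476; the vertex latitude is φ_max = arccos|n̂_z| ≈ 61.6°.
Check via Clairaut: cos φ_max = |cos φ₁| · sin C = cos(23.0°)·sin(148.9°) ≈ 0.476, again giving ≈ 61.6°.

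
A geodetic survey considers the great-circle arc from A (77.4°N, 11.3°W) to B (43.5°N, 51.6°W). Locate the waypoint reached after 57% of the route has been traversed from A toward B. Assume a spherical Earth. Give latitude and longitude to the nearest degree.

Convert each endpoint to a unit vector on the sphere (x = cos φ cos λ, y = cos φ sin λ, z = sin φ).
The central angle between the endpoints is δ = arccos(p₁·p₂) ≈ 0.656 rad (37.6°).
Interpolate at f = 0.57 with slerp weights a = sin((1−f)δ)/sin δ ≈ 0.456, b = sin(fδ)/sin δ ≈ 0.599.
p = a·p₁ + b·p₂ ≈ (0.367, -0.360, 0.858); φ = arcsin(p_z) ≈ 59.05°, λ = atan2(p_y, p_x) ≈ -44.41°.

≈ (59°N, 44°W)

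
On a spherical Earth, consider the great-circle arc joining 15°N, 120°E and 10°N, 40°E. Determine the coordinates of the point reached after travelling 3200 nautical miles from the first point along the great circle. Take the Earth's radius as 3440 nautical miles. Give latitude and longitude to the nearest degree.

Write both endpoints as unit vectors p₁, p₂ with components (cos φ cos λ, cos φ sin λ, sin φ).
The central angle between the endpoints is δ = arccos(p₁·p₂) ≈ 1.359 rad (77.9°). The total great-circle distance is δ·R ≈ 1.359 × 3440 ≈ 4675 nmi, so the target fraction is f = 3200/4675 ≈ 0.684.
Interpolate at f ≈ 0.684 with slerp weights a = sin((1−f)δ)/sin δ ≈ 0.425, b = sin(fδ)/sin δ ≈ 0.820.
p = a·p₁ + b·p₂ ≈ (0.413, 0.875, 0.252); φ = arcsin(p_z) ≈ 14.62°, λ = atan2(p_y, p_x) ≈ 64.72°.

≈ 15°N, 65°E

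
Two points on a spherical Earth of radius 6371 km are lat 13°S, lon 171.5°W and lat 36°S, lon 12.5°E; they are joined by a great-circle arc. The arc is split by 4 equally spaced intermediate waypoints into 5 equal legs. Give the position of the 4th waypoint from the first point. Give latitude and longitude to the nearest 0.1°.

From cos δ = sin φ₁ sin φ₂ + cos φ₁ cos φ₂ cos Δλ, the central angle is δ ≈ 2.284 rad (130.9°).
Interpolate at f = 4/5 with slerp weights a = sin((1−f)δ)/sin δ ≈ 0.583, b = sin(fδ)/sin δ ≈ 1.279.
p = a·p₁ + b·p₂ ≈ (0.448, 0.140, -0.883); φ = arcsin(p_z) ≈ -61.99°, λ = atan2(p_y, p_x) ≈ 17.34°.

≈ lat 62.0°S, lon 17.3°E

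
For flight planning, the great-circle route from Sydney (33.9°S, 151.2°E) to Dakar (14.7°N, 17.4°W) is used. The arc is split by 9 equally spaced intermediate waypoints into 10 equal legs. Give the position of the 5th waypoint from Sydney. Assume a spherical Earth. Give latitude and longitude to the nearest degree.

The haversine formula gives a central angle δ ≈ 2.761 rad (158.2°) between the endpoints.
Interpolate at f = 5/10 with slerp weights a = sin((1−f)δ)/sin δ ≈ 2.645, b = sin(fδ)/sin δ ≈ 2.645.
p = a·p₁ + b·p₂ ≈ (0.518, 0.293, -0.804); φ = arcsin(p_z) ≈ -53.52°, λ = atan2(p_y, p_x) ≈ 29.48°.

≈ (54°S, 29°E)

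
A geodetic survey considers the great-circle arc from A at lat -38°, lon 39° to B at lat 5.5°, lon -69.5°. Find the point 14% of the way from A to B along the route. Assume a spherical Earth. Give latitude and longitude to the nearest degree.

Convert each endpoint to a unit vector on the sphere (x = cos φ cos λ, y = cos φ sin λ, z = sin φ).
The central angle between the endpoints is δ = arccos(p₁·p₂) ≈ 1.884 rad (107.9°).
Interpolate at f = 0.14 with slerp weights a = sin((1−f)δ)/sin δ ≈ 1.050, b = sin(fδ)/sin δ ≈ 0.274.
p = a·p₁ + b·p₂ ≈ (0.738, 0.265, -0.620); φ = arcsin(p_z) ≈ -38.32°, λ = atan2(p_y, p_x) ≈ 19.75°.

≈ lat -38°, lon 20°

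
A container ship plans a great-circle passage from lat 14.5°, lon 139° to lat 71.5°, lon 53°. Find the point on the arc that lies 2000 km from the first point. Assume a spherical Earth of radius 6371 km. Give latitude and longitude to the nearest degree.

From cos δ = sin φ₁ sin φ₂ + cos φ₁ cos φ₂ cos Δλ, the central angle is δ ≈ 1.309 rad (75.0°). The total great-circle distance is δ·R ≈ 1.309 × 6371 ≈ 8339 km, so the target fraction is f = 2000/8339 ≈ 0.240.
Interpolate at f ≈ 0.240 with slerp weights a = sin((1−f)δ)/sin δ ≈ 0.868, b = sin(fδ)/sin δ ≈ 0.320.
p = a·p₁ + b·p₂ ≈ (-0.573, 0.633, 0.521); φ = arcsin(p_z) ≈ 31.37°, λ = atan2(p_y, p_x) ≈ 132.19°.

≈ lat 31°, lon 132°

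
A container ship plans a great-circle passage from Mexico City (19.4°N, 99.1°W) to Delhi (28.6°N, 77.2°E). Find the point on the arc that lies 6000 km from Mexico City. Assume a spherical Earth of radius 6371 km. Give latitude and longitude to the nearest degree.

≈ 73°N, 87°W

Write both endpoints as unit vectors p₁, p₂ with components (cos φ cos λ, cos φ sin λ, sin φ).
The central angle between the endpoints is δ = arccos(p₁·p₂) ≈ 2.302 rad (131.9°). The total great-circle distance is δ·R ≈ 2.302 × 6371 ≈ 14663 km, so the target fraction is f = 6000/14663 ≈ 0.409.
Interpolate at f ≈ 0.409 with slerp weights a = sin((1−f)δ)/sin δ ≈ 1.313, b = sin(fδ)/sin δ ≈ 1.086.
p = a·p₁ + b·p₂ ≈ (0.015, -0.293, 0.956); φ = arcsin(p_z) ≈ 72.92°, λ = atan2(p_y, p_x) ≈ -87.01°.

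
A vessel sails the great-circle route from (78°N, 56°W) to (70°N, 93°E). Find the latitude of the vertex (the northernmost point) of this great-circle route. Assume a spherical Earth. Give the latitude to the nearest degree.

The great circle lies in the plane with unit normal n̂ = (p₁ × p₂)/|p₁ × p₂|.
Here n̂_z ≈ +0.071; the vertex latitude is φ_max = arccos|n̂_z| ≈ 85.9°.
Check via Clairaut: cos φ_max = |cos φ₁| · sin C = cos(78.0°)·sin(20.1°) ≈ 0.071, again giving ≈ 85.9°.

≈ 86°N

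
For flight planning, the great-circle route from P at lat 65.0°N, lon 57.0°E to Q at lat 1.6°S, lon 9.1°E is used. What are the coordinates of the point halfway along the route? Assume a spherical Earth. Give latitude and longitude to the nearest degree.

≈ lat 34°N, lon 23°E

From cos δ = sin φ₁ sin φ₂ + cos φ₁ cos φ₂ cos Δλ, the central angle is δ ≈ 1.310 rad (75.1°).
Interpolate at f = 1/2 with slerp weights a = sin((1−f)δ)/sin δ ≈ 0.630, b = sin(fδ)/sin δ ≈ 0.630.
p = a·p₁ + b·p₂ ≈ (0.767, 0.323, 0.554); φ = arcsin(p_z) ≈ 33.63°, λ = atan2(p_y, p_x) ≈ 22.83°.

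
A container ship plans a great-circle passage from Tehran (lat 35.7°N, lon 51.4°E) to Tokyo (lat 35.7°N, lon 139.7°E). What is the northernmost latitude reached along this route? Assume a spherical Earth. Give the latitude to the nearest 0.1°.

≈ 45.0°N

The great circle lies in the plane with unit normal n̂ = (p₁ × p₂)/|p₁ × p₂|.
Here n̂_z ≈ +0.707; the vertex latitude is φ_max = arccos|n̂_z| ≈ 45.0°.
Check via Clairaut: cos φ_max = |cos φ₁| · sin C = cos(35.7°)·sin(60.5°) ≈ 0.707, again giving ≈ 45.0°.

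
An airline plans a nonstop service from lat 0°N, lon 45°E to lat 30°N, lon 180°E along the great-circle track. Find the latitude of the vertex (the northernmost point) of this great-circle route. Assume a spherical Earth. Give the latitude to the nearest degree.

The great circle lies in the plane with unit normal n̂ = (p₁ × p₂)/|p₁ × p₂|.
Here n̂_z ≈ +0.775; the vertex latitude is φ_max = arccos|n̂_z| ≈ 39.2°.
Check via Clairaut: cos φ_max = |cos φ₁| · sin C = cos(0.0°)·sin(50.8°) ≈ 0.775, again giving ≈ 39.2°.

≈ 39°N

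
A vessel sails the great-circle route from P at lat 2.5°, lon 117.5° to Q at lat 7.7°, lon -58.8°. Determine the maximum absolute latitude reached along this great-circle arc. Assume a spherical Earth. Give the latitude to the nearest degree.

The great circle lies in the plane with unit normal n̂ = (p₁ × p₂)/|p₁ × p₂|.
Here n̂_z ≈ -0.339; the vertex latitude is φ_max = arccos|n̂_z| ≈ 70.2°.

≈ 70°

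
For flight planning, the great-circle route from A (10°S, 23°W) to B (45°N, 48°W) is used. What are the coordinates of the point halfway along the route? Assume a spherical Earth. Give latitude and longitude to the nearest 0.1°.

≈ (17.9°N, 33.4°W)

Write both endpoints as unit vectors p₁, p₂ with components (cos φ cos λ, cos φ sin λ, sin φ).
The central angle between the endpoints is δ = arccos(p₁·p₂) ≈ 1.038 rad (59.4°).
Interpolate at f = 1/2 with slerp weights a = sin((1−f)δ)/sin δ ≈ 0.576, b = sin(fδ)/sin δ ≈ 0.576.
p = a·p₁ + b·p₂ ≈ (0.794, -0.524, 0.307); φ = arcsin(p_z) ≈ 17.89°, λ = atan2(p_y, p_x) ≈ -33.42°.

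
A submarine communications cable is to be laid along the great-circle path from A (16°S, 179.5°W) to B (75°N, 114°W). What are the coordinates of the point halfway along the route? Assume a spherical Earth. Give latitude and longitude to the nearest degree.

Convert each endpoint to a unit vector on the sphere (x = cos φ cos λ, y = cos φ sin λ, z = sin φ).
The central angle between the endpoints is δ = arccos(p₁·p₂) ≈ 1.735 rad (99.4°).
Interpolate at f = 1/2 with slerp weights a = sin((1−f)δ)/sin δ ≈ 0.773, b = sin(fδ)/sin δ ≈ 0.773.
p = a·p₁ + b·p₂ ≈ (-0.824, -0.189, 0.534); φ = arcsin(p_z) ≈ 32.25°, λ = atan2(p_y, p_x) ≈ -167.07°.

≈ (32°N, 167°W)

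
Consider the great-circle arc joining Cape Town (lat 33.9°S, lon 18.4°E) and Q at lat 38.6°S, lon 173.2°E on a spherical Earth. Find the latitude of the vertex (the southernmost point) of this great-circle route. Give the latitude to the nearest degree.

≈ 73°S

The great circle lies in the plane with unit normal n̂ = (p₁ × p₂)/|p₁ × p₂|.
Here n̂_z ≈ +0.284; the vertex latitude is φ_max = arccos|n̂_z| ≈ 73.5°.
Check via Clairaut: cos φ_max = |cos φ₁| · sin C = cos(33.9°)·sin(160.0°) ≈ 0.284, again giving ≈ 73.5°.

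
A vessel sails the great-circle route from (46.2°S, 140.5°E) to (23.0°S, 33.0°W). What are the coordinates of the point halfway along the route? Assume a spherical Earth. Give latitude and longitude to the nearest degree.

Convert each endpoint to a unit vector on the sphere (x = cos φ cos λ, y = cos φ sin λ, z = sin φ).
The central angle between the endpoints is δ = arccos(p₁·p₂) ≈ 1.929 rad (110.5°).
Interpolate at f = 1/2 with slerp weights a = sin((1−f)δ)/sin δ ≈ 0.878, b = sin(fδ)/sin δ ≈ 0.878.
p = a·p₁ + b·p₂ ≈ (0.209, -0.054, -0.976); φ = arcsin(p_z) ≈ -77.55°, λ = atan2(p_y, p_x) ≈ -14.40°.

≈ (78°S, 14°W)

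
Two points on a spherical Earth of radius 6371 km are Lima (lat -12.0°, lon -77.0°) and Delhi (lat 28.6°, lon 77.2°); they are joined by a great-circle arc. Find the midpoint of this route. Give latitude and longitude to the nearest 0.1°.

≈ lat 32.5°, lon -13.2°

Convert each endpoint to a unit vector on the sphere (x = cos φ cos λ, y = cos φ sin λ, z = sin φ).
The central angle between the endpoints is δ = arccos(p₁·p₂) ≈ 2.632 rad (150.8°).
Interpolate at f = 1/2 with slerp weights a = sin((1−f)δ)/sin δ ≈ 1.982, b = sin(fδ)/sin δ ≈ 1.982.
p = a·p₁ + b·p₂ ≈ (0.822, -0.192, 0.537); φ = arcsin(p_z) ≈ 32.46°, λ = atan2(p_y, p_x) ≈ -13.16°.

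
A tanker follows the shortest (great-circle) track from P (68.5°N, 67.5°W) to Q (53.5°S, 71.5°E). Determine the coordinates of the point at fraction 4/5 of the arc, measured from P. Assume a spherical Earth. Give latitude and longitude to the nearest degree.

Write both endpoints as unit vectors p₁, p₂ with components (cos φ cos λ, cos φ sin λ, sin φ).
The central angle between the endpoints is δ = arccos(p₁·p₂) ≈ 2.720 rad (155.8°).
Interpolate at f = 4/5 with slerp weights a = sin((1−f)δ)/sin δ ≈ 1.265, b = sin(fδ)/sin δ ≈ 2.010.
p = a·p₁ + b·p₂ ≈ (0.557, 0.705, -0.439); φ = arcsin(p_z) ≈ -26.02°, λ = atan2(p_y, p_x) ≈ 51.72°.

≈ (26°S, 52°E)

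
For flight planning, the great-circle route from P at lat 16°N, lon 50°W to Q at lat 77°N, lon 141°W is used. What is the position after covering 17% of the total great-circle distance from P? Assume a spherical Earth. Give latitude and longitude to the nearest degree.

Convert each endpoint to a unit vector on the sphere (x = cos φ cos λ, y = cos φ sin λ, z = sin φ).
The central angle between the endpoints is δ = arccos(p₁·p₂) ≈ 1.303 rad (74.6°).
Interpolate at f = 0.17 with slerp weights a = sin((1−f)δ)/sin δ ≈ 0.915, b = sin(fδ)/sin δ ≈ 0.228.
p = a·p₁ + b·p₂ ≈ (0.526, -0.706, 0.474); φ = arcsin(p_z) ≈ 28.31°, λ = atan2(p_y, p_x) ≈ -53.34°.

≈ lat 28°N, lon 53°W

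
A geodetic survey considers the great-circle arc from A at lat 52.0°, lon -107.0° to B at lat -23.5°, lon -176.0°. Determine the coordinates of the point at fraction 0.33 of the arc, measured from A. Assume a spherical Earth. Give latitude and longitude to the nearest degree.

≈ lat 30°, lon -139°

Write both endpoints as unit vectors p₁, p₂ with components (cos φ cos λ, cos φ sin λ, sin φ).
The central angle between the endpoints is δ = arccos(p₁·p₂) ≈ 1.683 rad (96.4°).
Interpolate at f = 0.33 with slerp weights a = sin((1−f)δ)/sin δ ≈ 0.909, b = sin(fδ)/sin δ ≈ 0.531.
p = a·p₁ + b·p₂ ≈ (-0.649, -0.569, 0.505); φ = arcsin(p_z) ≈ 30.32°, λ = atan2(p_y, p_x) ≈ -138.75°.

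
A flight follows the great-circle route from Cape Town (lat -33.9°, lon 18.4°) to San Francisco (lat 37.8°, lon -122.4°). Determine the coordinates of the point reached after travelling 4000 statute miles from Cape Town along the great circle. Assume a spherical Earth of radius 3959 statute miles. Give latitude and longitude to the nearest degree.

≈ lat -4°, lon -35°

From cos δ = sin φ₁ sin φ₂ + cos φ₁ cos φ₂ cos Δλ, the central angle is δ ≈ 2.587 rad (148.2°). The total great-circle distance is δ·R ≈ 2.587 × 3959 ≈ 10242 mi, so the target fraction is f = 4000/10242 ≈ 0.391.
Interpolate at f ≈ 0.391 with slerp weights a = sin((1−f)δ)/sin δ ≈ 1.899, b = sin(fδ)/sin δ ≈ 1.608.
p = a·p₁ + b·p₂ ≈ (0.814, -0.576, -0.073); φ = arcsin(p_z) ≈ -4.20°, λ = atan2(p_y, p_x) ≈ -35.25°.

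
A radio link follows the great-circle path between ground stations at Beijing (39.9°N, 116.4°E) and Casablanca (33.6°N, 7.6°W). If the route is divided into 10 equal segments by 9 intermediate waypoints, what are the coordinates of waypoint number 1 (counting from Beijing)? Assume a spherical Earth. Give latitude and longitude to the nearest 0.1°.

From cos δ = sin φ₁ sin φ₂ + cos φ₁ cos φ₂ cos Δλ, the central angle is δ ≈ 1.573 rad (90.1°).
Interpolate at f = 1/10 with slerp weights a = sin((1−f)δ)/sin δ ≈ 0.988, b = sin(fδ)/sin δ ≈ 0.157.
p = a·p₁ + b·p₂ ≈ (-0.208, 0.662, 0.720); φ = arcsin(p_z) ≈ 46.09°, λ = atan2(p_y, p_x) ≈ 107.43°.

≈ 46.1°N, 107.4°E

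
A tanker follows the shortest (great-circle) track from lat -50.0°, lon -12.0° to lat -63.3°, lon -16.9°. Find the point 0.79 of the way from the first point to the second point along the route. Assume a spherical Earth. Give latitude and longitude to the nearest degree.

≈ lat -61°, lon -16°

From cos δ = sin φ₁ sin φ₂ + cos φ₁ cos φ₂ cos Δλ, the central angle is δ ≈ 0.237 rad (13.6°).
Interpolate at f = 0.79 with slerp weights a = sin((1−f)δ)/sin δ ≈ 0.212, b = sin(fδ)/sin δ ≈ 0.793.
p = a·p₁ + b·p₂ ≈ (0.474, -0.132, -0.871); φ = arcsin(p_z) ≈ -60.52°, λ = atan2(p_y, p_x) ≈ -15.55°.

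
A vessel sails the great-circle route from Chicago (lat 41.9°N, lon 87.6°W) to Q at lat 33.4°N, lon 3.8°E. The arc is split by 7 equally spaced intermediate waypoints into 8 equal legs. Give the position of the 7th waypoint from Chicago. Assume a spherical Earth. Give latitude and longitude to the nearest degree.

Write both endpoints as unit vectors p₁, p₂ with components (cos φ cos λ, cos φ sin λ, sin φ).
The central angle between the endpoints is δ = arccos(p₁·p₂) ≈ 1.211 rad (69.4°).
Interpolate at f = 7/8 with slerp weights a = sin((1−f)δ)/sin δ ≈ 0.161, b = sin(fδ)/sin δ ≈ 0.932.
p = a·p₁ + b·p₂ ≈ (0.781, -0.068, 0.621); φ = arcsin(p_z) ≈ 38.35°, λ = atan2(p_y, p_x) ≈ -4.99°.

≈ lat 38°N, lon 5°W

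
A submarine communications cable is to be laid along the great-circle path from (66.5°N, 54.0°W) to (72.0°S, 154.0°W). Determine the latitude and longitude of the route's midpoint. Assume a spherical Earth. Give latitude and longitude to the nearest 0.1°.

Write both endpoints as unit vectors p₁, p₂ with components (cos φ cos λ, cos φ sin λ, sin φ).
The central angle between the endpoints is δ = arccos(p₁·p₂) ≈ 2.676 rad (153.3°).
Interpolate at f = 1/2 with slerp weights a = sin((1−f)δ)/sin δ ≈ 2.167, b = sin(fδ)/sin δ ≈ 2.167.
p = a·p₁ + b·p₂ ≈ (-0.094, -0.993, -0.074); φ = arcsin(p_z) ≈ -4.23°, λ = atan2(p_y, p_x) ≈ -95.41°.

≈ (4.2°S, 95.4°W)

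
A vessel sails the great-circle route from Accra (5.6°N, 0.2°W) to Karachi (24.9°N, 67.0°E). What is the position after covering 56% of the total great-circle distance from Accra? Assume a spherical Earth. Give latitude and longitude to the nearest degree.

Write both endpoints as unit vectors p₁, p₂ with components (cos φ cos λ, cos φ sin λ, sin φ).
The central angle between the endpoints is δ = arccos(p₁·p₂) ≈ 1.169 rad (67.0°).
Interpolate at f = 0.56 with slerp weights a = sin((1−f)δ)/sin δ ≈ 0.535, b = sin(fδ)/sin δ ≈ 0.662.
p = a·p₁ + b·p₂ ≈ (0.767, 0.551, 0.331); φ = arcsin(p_z) ≈ 19.31°, λ = atan2(p_y, p_x) ≈ 35.69°.

≈ 19°N, 36°E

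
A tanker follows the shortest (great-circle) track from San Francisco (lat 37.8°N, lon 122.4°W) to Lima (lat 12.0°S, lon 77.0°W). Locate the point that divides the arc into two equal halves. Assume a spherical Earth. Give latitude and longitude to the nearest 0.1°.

Write both endpoints as unit vectors p₁, p₂ with components (cos φ cos λ, cos φ sin λ, sin φ).
The central angle between the endpoints is δ = arccos(p₁·p₂) ≈ 1.143 rad (65.5°).
Interpolate at f = 1/2 with slerp weights a = sin((1−f)δ)/sin δ ≈ 0.594, b = sin(fδ)/sin δ ≈ 0.594.
p = a·p₁ + b·p₂ ≈ (-0.121, -0.963, 0.241); φ = arcsin(p_z) ≈ 13.93°, λ = atan2(p_y, p_x) ≈ -97.15°.

≈ lat 13.9°N, lon 97.2°W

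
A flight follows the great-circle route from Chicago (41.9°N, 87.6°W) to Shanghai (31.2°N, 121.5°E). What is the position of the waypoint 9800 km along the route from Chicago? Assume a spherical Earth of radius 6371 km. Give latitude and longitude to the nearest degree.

Write both endpoints as unit vectors p₁, p₂ with components (cos φ cos λ, cos φ sin λ, sin φ).
The central angle between the endpoints is δ = arccos(p₁·p₂) ≈ 1.783 rad (102.1°). The total great-circle distance is δ·R ≈ 1.783 × 6371 ≈ 11358 km, so the target fraction is f = 9800/11358 ≈ 0.863.
Interpolate at f ≈ 0.863 with slerp weights a = sin((1−f)δ)/sin δ ≈ 0.248, b = sin(fδ)/sin δ ≈ 1.022.
p = a·p₁ + b·p₂ ≈ (-0.449, 0.561, 0.695); φ = arcsin(p_z) ≈ 44.02°, λ = atan2(p_y, p_x) ≈ 128.66°.

≈ 44°N, 129°E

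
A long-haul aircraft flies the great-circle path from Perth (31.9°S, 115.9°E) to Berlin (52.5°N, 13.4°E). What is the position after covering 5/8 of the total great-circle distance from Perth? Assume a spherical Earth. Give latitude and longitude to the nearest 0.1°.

Write both endpoints as unit vectors p₁, p₂ with components (cos φ cos λ, cos φ sin λ, sin φ).
The central angle between the endpoints is δ = arccos(p₁·p₂) ≈ 2.131 rad (122.1°).
Interpolate at f = 5/8 with slerp weights a = sin((1−f)δ)/sin δ ≈ 0.846, b = sin(fδ)/sin δ ≈ 1.147.
p = a·p₁ + b·p₂ ≈ (0.365, 0.808, 0.463); φ = arcsin(p_z) ≈ 27.56°, λ = atan2(p_y, p_x) ≈ 65.66°.

≈ 27.6°N, 65.7°E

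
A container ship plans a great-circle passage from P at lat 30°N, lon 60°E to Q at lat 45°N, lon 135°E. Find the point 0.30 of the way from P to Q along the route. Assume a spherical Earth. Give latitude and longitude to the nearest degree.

≈ lat 40°N, lon 78°E

Convert each endpoint to a unit vector on the sphere (x = cos φ cos λ, y = cos φ sin λ, z = sin φ).
The central angle between the endpoints is δ = arccos(p₁·p₂) ≈ 1.033 rad (59.2°).
Interpolate at f = 0.30 with slerp weights a = sin((1−f)δ)/sin δ ≈ 0.771, b = sin(fδ)/sin δ ≈ 0.355.
p = a·p₁ + b·p₂ ≈ (0.156, 0.755, 0.636); φ = arcsin(p_z) ≈ 39.52°, λ = atan2(p_y, p_x) ≈ 78.33°.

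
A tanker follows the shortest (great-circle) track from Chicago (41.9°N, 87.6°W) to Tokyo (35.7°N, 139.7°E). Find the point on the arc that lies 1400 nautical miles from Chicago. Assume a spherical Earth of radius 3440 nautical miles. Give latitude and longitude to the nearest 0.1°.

Convert each endpoint to a unit vector on the sphere (x = cos φ cos λ, y = cos φ sin λ, z = sin φ).
The central angle between the endpoints is δ = arccos(p₁·p₂) ≈ 1.591 rad (91.2°). The total great-circle distance is δ·R ≈ 1.591 × 3440 ≈ 5473 nmi, so the target fraction is f = 1400/5473 ≈ 0.256.
Interpolate at f ≈ 0.256 with slerp weights a = sin((1−f)δ)/sin δ ≈ 0.926, b = sin(fδ)/sin δ ≈ 0.396.
p = a·p₁ + b·p₂ ≈ (-0.216, -0.481, 0.850); φ = arcsin(p_z) ≈ 58.17°, λ = atan2(p_y, p_x) ≈ -114.22°.

≈ (58.2°N, 114.2°W)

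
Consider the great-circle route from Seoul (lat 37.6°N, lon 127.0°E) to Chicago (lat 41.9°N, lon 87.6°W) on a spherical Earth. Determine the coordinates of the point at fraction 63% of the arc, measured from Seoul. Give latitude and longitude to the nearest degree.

Write both endpoints as unit vectors p₁, p₂ with components (cos φ cos λ, cos φ sin λ, sin φ).
The central angle between the endpoints is δ = arccos(p₁·p₂) ≈ 1.649 rad (94.5°).
Interpolate at f = 0.63 with slerp weights a = sin((1−f)δ)/sin δ ≈ 0.575, b = sin(fδ)/sin δ ≈ 0.864.
p = a·p₁ + b·p₂ ≈ (-0.247, -0.279, 0.928); φ = arcsin(p_z) ≈ 68.11°, λ = atan2(p_y, p_x) ≈ -131.51°.

≈ lat 68°N, lon 132°W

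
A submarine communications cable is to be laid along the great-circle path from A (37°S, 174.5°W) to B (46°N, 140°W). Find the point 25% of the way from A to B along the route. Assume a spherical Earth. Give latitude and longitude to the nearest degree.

Write both endpoints as unit vectors p₁, p₂ with components (cos φ cos λ, cos φ sin λ, sin φ).
The central angle between the endpoints is δ = arccos(p₁·p₂) ≈ 1.546 rad (88.6°).
Interpolate at f = 0.25 with slerp weights a = sin((1−f)δ)/sin δ ≈ 0.917, b = sin(fδ)/sin δ ≈ 0.377.
p = a·p₁ + b·p₂ ≈ (-0.930, -0.239, -0.281); φ = arcsin(p_z) ≈ -16.29°, λ = atan2(p_y, p_x) ≈ -165.61°.

≈ (16°S, 166°W)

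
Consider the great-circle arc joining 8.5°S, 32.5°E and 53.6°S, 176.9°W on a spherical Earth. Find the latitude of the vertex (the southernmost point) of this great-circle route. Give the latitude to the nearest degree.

≈ 72°S

The great circle lies in the plane with unit normal n̂ = (p₁ × p₂)/|p₁ × p₂|.
Here n̂_z ≈ +0.313; the vertex latitude is φ_max = arccos|n̂_z| ≈ 71.7°.
Check via Clairaut: cos φ_max = |cos φ₁| · sin C = cos(8.5°)·sin(161.5°) ≈ 0.313, again giving ≈ 71.7°.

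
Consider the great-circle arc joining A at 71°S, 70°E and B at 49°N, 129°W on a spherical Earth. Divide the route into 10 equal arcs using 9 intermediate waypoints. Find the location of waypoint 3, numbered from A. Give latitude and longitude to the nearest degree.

Write both endpoints as unit vectors p₁, p₂ with components (cos φ cos λ, cos φ sin λ, sin φ).
The central angle between the endpoints is δ = arccos(p₁·p₂) ≈ 2.728 rad (156.3°).
Interpolate at f = 3/10 with slerp weights a = sin((1−f)δ)/sin δ ≈ 2.345, b = sin(fδ)/sin δ ≈ 1.815.
p = a·p₁ + b·p₂ ≈ (-0.488, -0.208, -0.848); φ = arcsin(p_z) ≈ -57.95°, λ = atan2(p_y, p_x) ≈ -156.93°.

≈ 58°S, 157°W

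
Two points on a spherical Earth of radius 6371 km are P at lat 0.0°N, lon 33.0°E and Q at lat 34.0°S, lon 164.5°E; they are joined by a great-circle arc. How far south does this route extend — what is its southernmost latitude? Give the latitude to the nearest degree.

≈ 42°S

The great circle lies in the plane with unit normal n̂ = (p₁ × p₂)/|p₁ × p₂|.
Here n̂_z ≈ +0.743; the vertex latitude is φ_max = arccos|n̂_z| ≈ 42.0°.
Check via Clairaut: cos φ_max = |cos φ₁| · sin C = cos(0.0°)·sin(132.0°) ≈ 0.743, again giving ≈ 42.0°.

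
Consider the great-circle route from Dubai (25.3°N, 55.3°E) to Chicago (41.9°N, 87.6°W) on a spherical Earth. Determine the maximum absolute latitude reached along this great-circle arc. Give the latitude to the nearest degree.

≈ 65°N

The great circle lies in the plane with unit normal n̂ = (p₁ × p₂)/|p₁ × p₂|.
Here n̂_z ≈ -0.419; the vertex latitude is φ_max = arccos|n̂_z| ≈ 65.2°.
Check via Clairaut: cos φ_max = |cos φ₁| · sin C = cos(25.3°)·sin(27.6°) ≈ 0.419, again giving ≈ 65.2°.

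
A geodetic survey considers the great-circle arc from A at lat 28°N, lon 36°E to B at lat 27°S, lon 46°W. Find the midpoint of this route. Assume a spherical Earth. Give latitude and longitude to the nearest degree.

Write both endpoints as unit vectors p₁, p₂ with components (cos φ cos λ, cos φ sin λ, sin φ).
The central angle between the endpoints is δ = arccos(p₁·p₂) ≈ 1.675 rad (95.9°).
Interpolate at f = 1/2 with slerp weights a = sin((1−f)δ)/sin δ ≈ 0.747, b = sin(fδ)/sin δ ≈ 0.747.
p = a·p₁ + b·p₂ ≈ (0.996, -0.091, 0.012); φ = arcsin(p_z) ≈ 0.66°, λ = atan2(p_y, p_x) ≈ -5.23°.

≈ lat 1°N, lon 5°W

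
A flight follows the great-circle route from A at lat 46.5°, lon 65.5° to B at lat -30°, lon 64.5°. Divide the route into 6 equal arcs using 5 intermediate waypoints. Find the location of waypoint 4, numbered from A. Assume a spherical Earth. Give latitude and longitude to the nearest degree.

The haversine formula gives a central angle δ ≈ 1.335 rad (76.5°) between the endpoints.
Interpolate at f = 4/6 with slerp weights a = sin((1−f)δ)/sin δ ≈ 0.443, b = sin(fδ)/sin δ ≈ 0.799.
p = a·p₁ + b·p₂ ≈ (0.424, 0.902, -0.078); φ = arcsin(p_z) ≈ -4.50°, λ = atan2(p_y, p_x) ≈ 64.81°.

≈ lat -4°, lon 65°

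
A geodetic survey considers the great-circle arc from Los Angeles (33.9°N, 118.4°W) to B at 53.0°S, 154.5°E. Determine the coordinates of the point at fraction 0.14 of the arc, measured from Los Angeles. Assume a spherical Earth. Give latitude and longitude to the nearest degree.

Write both endpoints as unit vectors p₁, p₂ with components (cos φ cos λ, cos φ sin λ, sin φ).
The central angle between the endpoints is δ = arccos(p₁·p₂) ≈ 2.004 rad (114.8°).
Interpolate at f = 0.14 with slerp weights a = sin((1−f)δ)/sin δ ≈ 1.089, b = sin(fδ)/sin δ ≈ 0.305.
p = a·p₁ + b·p₂ ≈ (-0.596, -0.716, 0.364); φ = arcsin(p_z) ≈ 21.33°, λ = atan2(p_y, p_x) ≈ -129.76°.

≈ 21°N, 130°W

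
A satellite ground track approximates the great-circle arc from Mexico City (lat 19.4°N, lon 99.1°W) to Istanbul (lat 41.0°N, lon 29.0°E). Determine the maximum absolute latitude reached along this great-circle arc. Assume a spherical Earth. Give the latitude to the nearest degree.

The great circle lies in the plane with unit normal n̂ = (p₁ × p₂)/|p₁ × p₂|.
Here n̂_z ≈ +0.574; the vertex latitude is φ_max = arccos|n̂_z| ≈ 54.9°.

≈ 55°N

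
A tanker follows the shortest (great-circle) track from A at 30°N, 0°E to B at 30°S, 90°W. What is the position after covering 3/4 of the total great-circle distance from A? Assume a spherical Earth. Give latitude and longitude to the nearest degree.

≈ 16°S, 66°W

Write both endpoints as unit vectors p₁, p₂ with components (cos φ cos λ, cos φ sin λ, sin φ).
The central angle between the endpoints is δ = arccos(p₁·p₂) ≈ 1.823 rad (104.5°).
Interpolate at f = 3/4 with slerp weights a = sin((1−f)δ)/sin δ ≈ 0.455, b = sin(fδ)/sin δ ≈ 1.012.
p = a·p₁ + b·p₂ ≈ (0.394, -0.876, -0.278); φ = arcsin(p_z) ≈ -16.17°, λ = atan2(p_y, p_x) ≈ -65.80°.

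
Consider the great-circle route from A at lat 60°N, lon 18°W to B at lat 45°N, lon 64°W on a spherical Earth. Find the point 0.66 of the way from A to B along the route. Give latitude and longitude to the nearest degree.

Convert each endpoint to a unit vector on the sphere (x = cos φ cos λ, y = cos φ sin λ, z = sin φ).
The central angle between the endpoints is δ = arccos(p₁·p₂) ≈ 0.539 rad (30.9°).
Interpolate at f = 0.66 with slerp weights a = sin((1−f)δ)/sin δ ≈ 0.355, b = sin(fδ)/sin δ ≈ 0.679.
p = a·p₁ + b·p₂ ≈ (0.379, -0.486, 0.787); φ = arcsin(p_z) ≈ 51.94°, λ = atan2(p_y, p_x) ≈ -52.05°.

≈ lat 52°N, lon 52°W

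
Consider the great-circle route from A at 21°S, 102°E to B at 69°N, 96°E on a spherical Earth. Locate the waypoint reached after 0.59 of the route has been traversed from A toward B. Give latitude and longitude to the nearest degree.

Convert each endpoint to a unit vector on the sphere (x = cos φ cos λ, y = cos φ sin λ, z = sin φ).
The central angle between the endpoints is δ = arccos(p₁·p₂) ≈ 1.573 rad (90.1°).
Interpolate at f = 0.59 with slerp weights a = sin((1−f)δ)/sin δ ≈ 0.601, b = sin(fδ)/sin δ ≈ 0.800.
p = a·p₁ + b·p₂ ≈ (-0.147, 0.834, 0.532); φ = arcsin(p_z) ≈ 32.13°, λ = atan2(p_y, p_x) ≈ 99.97°.

≈ 32°N, 100°E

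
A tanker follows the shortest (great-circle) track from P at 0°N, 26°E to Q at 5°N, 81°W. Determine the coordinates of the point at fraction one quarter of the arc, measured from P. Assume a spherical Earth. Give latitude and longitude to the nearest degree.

≈ 2°N, 1°W

Write both endpoints as unit vectors p₁, p₂ with components (cos φ cos λ, cos φ sin λ, sin φ).
The central angle between the endpoints is δ = arccos(p₁·p₂) ≈ 1.866 rad (106.9°).
Interpolate at f = 1/4 with slerp weights a = sin((1−f)δ)/sin δ ≈ 1.030, b = sin(fδ)/sin δ ≈ 0.470.
p = a·p₁ + b·p₂ ≈ (0.999, -0.011, 0.041); φ = arcsin(p_z) ≈ 2.35°, λ = atan2(p_y, p_x) ≈ -0.64°.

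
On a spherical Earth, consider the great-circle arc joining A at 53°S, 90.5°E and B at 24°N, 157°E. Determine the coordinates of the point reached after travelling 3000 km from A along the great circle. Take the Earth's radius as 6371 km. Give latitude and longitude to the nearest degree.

≈ 34°S, 118°E

Write both endpoints as unit vectors p₁, p₂ with components (cos φ cos λ, cos φ sin λ, sin φ).
The central angle between the endpoints is δ = arccos(p₁·p₂) ≈ 1.677 rad (96.1°). The total great-circle distance is δ·R ≈ 1.677 × 6371 ≈ 10682 km, so the target fraction is f = 3000/10682 ≈ 0.281.
Interpolate at f ≈ 0.281 with slerp weights a = sin((1−f)δ)/sin δ ≈ 0.939, b = sin(fδ)/sin δ ≈ 0.456.
p = a·p₁ + b·p₂ ≈ (-0.389, 0.728, -0.565); φ = arcsin(p_z) ≈ -34.38°, λ = atan2(p_y, p_x) ≈ 118.09°.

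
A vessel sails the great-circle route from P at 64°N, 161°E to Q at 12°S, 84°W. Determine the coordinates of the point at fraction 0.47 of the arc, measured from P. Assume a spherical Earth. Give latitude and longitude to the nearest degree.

Write both endpoints as unit vectors p₁, p₂ with components (cos φ cos λ, cos φ sin λ, sin φ).
The central angle between the endpoints is δ = arccos(p₁·p₂) ≈ 1.948 rad (111.6°).
Interpolate at f = 0.47 with slerp weights a = sin((1−f)δ)/sin δ ≈ 0.923, b = sin(fδ)/sin δ ≈ 0.853.
p = a·p₁ + b·p₂ ≈ (-0.296, -0.698, 0.653); φ = arcsin(p_z) ≈ 40.74°, λ = atan2(p_y, p_x) ≈ -112.95°.

≈ 41°N, 113°W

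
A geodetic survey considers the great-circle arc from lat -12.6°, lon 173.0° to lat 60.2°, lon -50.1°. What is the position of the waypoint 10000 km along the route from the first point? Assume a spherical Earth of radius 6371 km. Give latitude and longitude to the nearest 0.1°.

≈ lat 63.2°, lon -123.4°

Convert each endpoint to a unit vector on the sphere (x = cos φ cos λ, y = cos φ sin λ, z = sin φ).
The central angle between the endpoints is δ = arccos(p₁·p₂) ≈ 2.145 rad (122.9°). The total great-circle distance is δ·R ≈ 2.145 × 6371 ≈ 13668 km, so the target fraction is f = 10000/13668 ≈ 0.732.
Interpolate at f ≈ 0.732 with slerp weights a = sin((1−f)δ)/sin δ ≈ 0.649, b = sin(fδ)/sin δ ≈ 1.191.
p = a·p₁ + b·p₂ ≈ (-0.248, -0.377, 0.892); φ = arcsin(p_z) ≈ 63.16°, λ = atan2(p_y, p_x) ≈ -123.38°.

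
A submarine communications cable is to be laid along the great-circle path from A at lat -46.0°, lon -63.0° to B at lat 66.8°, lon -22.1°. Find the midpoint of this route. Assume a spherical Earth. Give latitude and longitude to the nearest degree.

Convert each endpoint to a unit vector on the sphere (x = cos φ cos λ, y = cos φ sin λ, z = sin φ).
The central angle between the endpoints is δ = arccos(p₁·p₂) ≈ 2.042 rad (117.0°).
Interpolate at f = 1/2 with slerp weights a = sin((1−f)δ)/sin δ ≈ 0.957, b = sin(fδ)/sin δ ≈ 0.957.
p = a·p₁ + b·p₂ ≈ (0.651, -0.734, 0.191); φ = arcsin(p_z) ≈ 11.03°, λ = atan2(p_y, p_x) ≈ -48.43°.

≈ lat 11°, lon -48°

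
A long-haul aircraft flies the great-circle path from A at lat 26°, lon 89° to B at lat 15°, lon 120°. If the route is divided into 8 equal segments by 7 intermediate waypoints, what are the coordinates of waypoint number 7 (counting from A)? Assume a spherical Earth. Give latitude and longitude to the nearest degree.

Write both endpoints as unit vectors p₁, p₂ with components (cos φ cos λ, cos φ sin λ, sin φ).
The central angle between the endpoints is δ = arccos(p₁·p₂) ≈ 0.540 rad (30.9°).
Interpolate at f = 7/8 with slerp weights a = sin((1−f)δ)/sin δ ≈ 0.131, b = sin(fδ)/sin δ ≈ 0.885.
p = a·p₁ + b·p₂ ≈ (-0.425, 0.858, 0.287); φ = arcsin(p_z) ≈ 16.66°, λ = atan2(p_y, p_x) ≈ 116.37°.

≈ lat 17°, lon 116°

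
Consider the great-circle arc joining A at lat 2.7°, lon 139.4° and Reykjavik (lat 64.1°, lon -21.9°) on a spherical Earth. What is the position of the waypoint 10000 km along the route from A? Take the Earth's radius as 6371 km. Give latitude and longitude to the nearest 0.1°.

From cos δ = sin φ₁ sin φ₂ + cos φ₁ cos φ₂ cos Δλ, the central angle is δ ≈ 1.951 rad (111.8°). The total great-circle distance is δ·R ≈ 1.951 × 6371 ≈ 12428 km, so the target fraction is f = 10000/12428 ≈ 0.805.
Interpolate at f ≈ 0.805 with slerp weights a = sin((1−f)δ)/sin δ ≈ 0.401, b = sin(fδ)/sin δ ≈ 1.077.
p = a·p₁ + b·p₂ ≈ (0.133, 0.085, 0.988); φ = arcsin(p_z) ≈ 80.94°, λ = atan2(p_y, p_x) ≈ 32.65°.

≈ lat 80.9°, lon 32.7°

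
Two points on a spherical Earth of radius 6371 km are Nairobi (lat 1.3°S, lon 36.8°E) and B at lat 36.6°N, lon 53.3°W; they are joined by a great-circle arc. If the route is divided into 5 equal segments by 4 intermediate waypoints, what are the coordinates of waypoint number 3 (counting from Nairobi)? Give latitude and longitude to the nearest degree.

The haversine formula gives a central angle δ ≈ 1.586 rad (90.9°) between the endpoints.
Interpolate at f = 3/5 with slerp weights a = sin((1−f)δ)/sin δ ≈ 0.593, b = sin(fδ)/sin δ ≈ 0.814.
p = a·p₁ + b·p₂ ≈ (0.865, -0.169, 0.472); φ = arcsin(p_z) ≈ 28.17°, λ = atan2(p_y, p_x) ≈ -11.07°.

≈ lat 28°N, lon 11°W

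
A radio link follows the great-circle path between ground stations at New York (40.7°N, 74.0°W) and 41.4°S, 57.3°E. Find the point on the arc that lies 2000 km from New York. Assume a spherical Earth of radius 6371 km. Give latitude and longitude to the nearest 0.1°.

≈ 33.3°N, 53.4°W

Convert each endpoint to a unit vector on the sphere (x = cos φ cos λ, y = cos φ sin λ, z = sin φ).
The central angle between the endpoints is δ = arccos(p₁·p₂) ≈ 2.509 rad (143.8°). The total great-circle distance is δ·R ≈ 2.509 × 6371 ≈ 15986 km, so the target fraction is f = 2000/15986 ≈ 0.125.
Interpolate at f ≈ 0.125 with slerp weights a = sin((1−f)δ)/sin δ ≈ 1.372, b = sin(fδ)/sin δ ≈ 0.522.
p = a·p₁ + b·p₂ ≈ (0.498, -0.670, 0.550); φ = arcsin(p_z) ≈ 33.33°, λ = atan2(p_y, p_x) ≈ -53.37°.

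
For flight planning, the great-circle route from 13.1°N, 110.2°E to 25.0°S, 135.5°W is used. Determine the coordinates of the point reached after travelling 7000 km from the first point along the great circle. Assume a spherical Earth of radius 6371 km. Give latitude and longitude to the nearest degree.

≈ 12°S, 168°E

Write both endpoints as unit vectors p₁, p₂ with components (cos φ cos λ, cos φ sin λ, sin φ).
The central angle between the endpoints is δ = arccos(p₁·p₂) ≈ 2.048 rad (117.3°). The total great-circle distance is δ·R ≈ 2.048 × 6371 ≈ 13046 km, so the target fraction is f = 7000/13046 ≈ 0.537.
Interpolate at f ≈ 0.537 with slerp weights a = sin((1−f)δ)/sin δ ≈ 0.915, b = sin(fδ)/sin δ ≈ 1.002.
p = a·p₁ + b·p₂ ≈ (-0.956, 0.199, -0.216); φ = arcsin(p_z) ≈ -12.49°, λ = atan2(p_y, p_x) ≈ 168.21°.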